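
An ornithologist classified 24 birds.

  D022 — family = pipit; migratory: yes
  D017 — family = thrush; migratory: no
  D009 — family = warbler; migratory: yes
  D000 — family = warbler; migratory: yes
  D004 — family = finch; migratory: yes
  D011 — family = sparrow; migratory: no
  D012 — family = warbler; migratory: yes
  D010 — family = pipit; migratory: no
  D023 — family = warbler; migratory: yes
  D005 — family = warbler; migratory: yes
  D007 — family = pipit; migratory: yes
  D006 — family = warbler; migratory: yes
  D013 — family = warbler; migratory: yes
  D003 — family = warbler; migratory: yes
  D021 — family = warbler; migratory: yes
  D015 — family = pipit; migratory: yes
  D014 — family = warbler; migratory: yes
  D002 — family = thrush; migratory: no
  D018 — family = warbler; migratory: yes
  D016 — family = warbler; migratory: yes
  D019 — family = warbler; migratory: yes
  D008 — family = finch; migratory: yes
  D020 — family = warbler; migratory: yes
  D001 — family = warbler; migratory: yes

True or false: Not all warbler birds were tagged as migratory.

False

Truth condition: A ⊄ B (|A ∖ B| ≥ 1).
|A| = 15, |A ∩ B| = 15, |A ∖ B| = 0.
So the statement is false.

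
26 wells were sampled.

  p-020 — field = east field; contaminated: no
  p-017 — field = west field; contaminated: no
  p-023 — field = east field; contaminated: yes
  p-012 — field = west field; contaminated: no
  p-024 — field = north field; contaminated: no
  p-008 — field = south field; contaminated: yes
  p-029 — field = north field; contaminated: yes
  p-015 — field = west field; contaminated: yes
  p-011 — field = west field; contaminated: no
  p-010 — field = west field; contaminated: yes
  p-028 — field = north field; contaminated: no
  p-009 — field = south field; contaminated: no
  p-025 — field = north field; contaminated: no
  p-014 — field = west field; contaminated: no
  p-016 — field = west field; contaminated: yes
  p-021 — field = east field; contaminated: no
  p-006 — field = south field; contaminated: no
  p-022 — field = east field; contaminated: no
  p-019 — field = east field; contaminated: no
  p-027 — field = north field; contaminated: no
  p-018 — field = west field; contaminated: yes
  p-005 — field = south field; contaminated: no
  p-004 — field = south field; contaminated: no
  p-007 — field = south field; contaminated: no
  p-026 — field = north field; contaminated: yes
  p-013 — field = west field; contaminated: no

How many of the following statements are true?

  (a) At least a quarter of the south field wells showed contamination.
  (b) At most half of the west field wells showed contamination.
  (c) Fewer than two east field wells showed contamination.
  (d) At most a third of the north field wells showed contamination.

(a) south field: |A| = 6, |A ∩ B| = 1; needs |A ∩ B| / |A| ≥ 1/4 — false.
(b) west field: |A| = 9, |A ∩ B| = 4; needs |A ∩ B| ≤ |A ∖ B| — true.
(c) east field: |A| = 5, |A ∩ B| = 1; needs |A ∩ B| < 2 — true.
(d) north field: |A| = 6, |A ∩ B| = 2; needs |A ∩ B| / |A| ≤ 1/3 — true.

3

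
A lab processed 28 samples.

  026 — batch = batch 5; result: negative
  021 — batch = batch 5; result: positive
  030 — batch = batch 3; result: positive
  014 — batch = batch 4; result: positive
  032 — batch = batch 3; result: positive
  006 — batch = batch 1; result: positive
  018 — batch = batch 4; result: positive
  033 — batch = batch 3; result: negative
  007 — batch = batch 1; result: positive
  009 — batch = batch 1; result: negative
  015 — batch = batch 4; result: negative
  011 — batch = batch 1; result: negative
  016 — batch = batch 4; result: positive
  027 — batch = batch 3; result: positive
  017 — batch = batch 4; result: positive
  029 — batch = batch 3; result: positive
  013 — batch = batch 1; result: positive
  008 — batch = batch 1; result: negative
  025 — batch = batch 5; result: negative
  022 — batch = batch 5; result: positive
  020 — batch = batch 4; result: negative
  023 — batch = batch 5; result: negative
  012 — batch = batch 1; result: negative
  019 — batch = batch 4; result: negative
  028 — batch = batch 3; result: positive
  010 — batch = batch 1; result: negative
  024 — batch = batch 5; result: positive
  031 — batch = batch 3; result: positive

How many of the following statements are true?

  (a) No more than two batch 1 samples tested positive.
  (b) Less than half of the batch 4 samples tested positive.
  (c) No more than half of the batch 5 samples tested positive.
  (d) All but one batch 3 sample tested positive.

2

(a) batch 1: |A| = 8, |A ∩ B| = 3; needs |A ∩ B| ≤ 2 — false.
(b) batch 4: |A| = 7, |A ∩ B| = 4; needs |A ∩ B| < |A ∖ B| — false.
(c) batch 5: |A| = 6, |A ∩ B| = 3; needs |A ∩ B| ≤ |A ∖ B| — true.
(d) batch 3: |A| = 7, |A ∩ B| = 6; needs |A ∖ B| = 1 — true.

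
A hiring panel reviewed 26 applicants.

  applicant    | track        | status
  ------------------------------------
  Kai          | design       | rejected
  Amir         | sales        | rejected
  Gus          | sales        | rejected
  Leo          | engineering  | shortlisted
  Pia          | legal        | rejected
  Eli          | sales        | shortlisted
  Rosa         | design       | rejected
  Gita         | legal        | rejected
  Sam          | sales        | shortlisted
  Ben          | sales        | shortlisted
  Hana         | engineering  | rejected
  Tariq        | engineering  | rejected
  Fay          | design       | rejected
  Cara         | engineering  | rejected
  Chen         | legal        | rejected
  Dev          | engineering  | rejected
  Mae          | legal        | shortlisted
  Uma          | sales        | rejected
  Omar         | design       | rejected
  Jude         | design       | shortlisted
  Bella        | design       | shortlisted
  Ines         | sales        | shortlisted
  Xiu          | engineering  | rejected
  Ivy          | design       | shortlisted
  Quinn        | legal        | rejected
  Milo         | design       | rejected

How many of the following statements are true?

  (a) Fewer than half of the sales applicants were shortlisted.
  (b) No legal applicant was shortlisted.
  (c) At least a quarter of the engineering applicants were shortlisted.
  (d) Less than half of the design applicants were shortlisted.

1

(a) sales: |A| = 7, |A ∩ B| = 4; needs |A ∩ B| < |A ∖ B| — false.
(b) legal: |A| = 5, |A ∩ B| = 1; needs A ∩ B = ∅ (|A ∩ B| = 0) — false.
(c) engineering: |A| = 6, |A ∩ B| = 1; needs |A ∩ B| / |A| ≥ 1/4 — false.
(d) design: |A| = 8, |A ∩ B| = 3; needs |A ∩ B| < |A ∖ B| — true.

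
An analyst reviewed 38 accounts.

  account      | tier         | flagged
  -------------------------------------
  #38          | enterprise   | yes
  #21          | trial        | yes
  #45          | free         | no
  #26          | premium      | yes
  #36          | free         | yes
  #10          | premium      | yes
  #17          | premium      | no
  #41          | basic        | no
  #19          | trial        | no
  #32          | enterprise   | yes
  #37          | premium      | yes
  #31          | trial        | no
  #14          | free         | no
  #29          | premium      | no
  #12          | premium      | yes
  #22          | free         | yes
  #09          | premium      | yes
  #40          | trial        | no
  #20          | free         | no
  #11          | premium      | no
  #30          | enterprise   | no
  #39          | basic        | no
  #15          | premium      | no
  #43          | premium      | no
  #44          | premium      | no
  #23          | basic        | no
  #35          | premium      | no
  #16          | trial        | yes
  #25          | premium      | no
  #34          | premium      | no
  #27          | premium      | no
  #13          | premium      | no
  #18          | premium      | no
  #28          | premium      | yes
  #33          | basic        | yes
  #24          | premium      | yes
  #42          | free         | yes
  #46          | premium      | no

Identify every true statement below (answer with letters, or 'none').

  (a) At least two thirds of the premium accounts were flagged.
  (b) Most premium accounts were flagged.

none

|A| = 20, |A ∩ B| = 7, |A ∖ B| = 13.
(a) |A ∩ B| / |A| ≥ 2/3: fails.
(b) |A ∩ B| > |A ∖ B|: fails.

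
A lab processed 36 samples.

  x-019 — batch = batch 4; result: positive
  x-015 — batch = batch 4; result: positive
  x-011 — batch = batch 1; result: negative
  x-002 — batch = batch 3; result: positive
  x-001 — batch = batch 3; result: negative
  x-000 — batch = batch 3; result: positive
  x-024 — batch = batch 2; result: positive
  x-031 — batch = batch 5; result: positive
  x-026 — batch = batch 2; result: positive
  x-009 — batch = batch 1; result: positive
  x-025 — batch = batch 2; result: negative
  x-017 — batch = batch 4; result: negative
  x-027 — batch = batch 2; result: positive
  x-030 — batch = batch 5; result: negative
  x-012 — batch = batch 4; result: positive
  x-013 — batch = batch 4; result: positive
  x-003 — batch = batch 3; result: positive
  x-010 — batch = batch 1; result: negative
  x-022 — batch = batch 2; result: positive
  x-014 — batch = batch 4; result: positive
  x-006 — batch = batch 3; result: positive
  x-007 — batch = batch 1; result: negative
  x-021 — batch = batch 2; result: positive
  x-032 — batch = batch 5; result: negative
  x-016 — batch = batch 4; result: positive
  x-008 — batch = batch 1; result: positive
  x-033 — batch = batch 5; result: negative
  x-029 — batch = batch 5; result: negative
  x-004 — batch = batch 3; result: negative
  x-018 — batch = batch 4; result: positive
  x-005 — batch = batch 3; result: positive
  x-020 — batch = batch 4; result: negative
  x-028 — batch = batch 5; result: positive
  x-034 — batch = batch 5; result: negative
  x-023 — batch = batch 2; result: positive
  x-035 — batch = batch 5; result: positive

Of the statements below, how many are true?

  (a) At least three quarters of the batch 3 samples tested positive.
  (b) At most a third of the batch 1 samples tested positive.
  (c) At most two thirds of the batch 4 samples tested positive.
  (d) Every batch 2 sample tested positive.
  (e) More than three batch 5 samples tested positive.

(a) batch 3: |A| = 7, |A ∩ B| = 5; needs |A ∩ B| / |A| ≥ 3/4 — false.
(b) batch 1: |A| = 5, |A ∩ B| = 2; needs |A ∩ B| / |A| ≤ 1/3 — false.
(c) batch 4: |A| = 9, |A ∩ B| = 7; needs |A ∩ B| / |A| ≤ 2/3 — false.
(d) batch 2: |A| = 7, |A ∩ B| = 6; needs A ⊆ B, i.e. every element of A is in B (|A ∖ B| = 0) — false.
(e) batch 5: |A| = 8, |A ∩ B| = 3; needs |A ∩ B| > 3 — false.

0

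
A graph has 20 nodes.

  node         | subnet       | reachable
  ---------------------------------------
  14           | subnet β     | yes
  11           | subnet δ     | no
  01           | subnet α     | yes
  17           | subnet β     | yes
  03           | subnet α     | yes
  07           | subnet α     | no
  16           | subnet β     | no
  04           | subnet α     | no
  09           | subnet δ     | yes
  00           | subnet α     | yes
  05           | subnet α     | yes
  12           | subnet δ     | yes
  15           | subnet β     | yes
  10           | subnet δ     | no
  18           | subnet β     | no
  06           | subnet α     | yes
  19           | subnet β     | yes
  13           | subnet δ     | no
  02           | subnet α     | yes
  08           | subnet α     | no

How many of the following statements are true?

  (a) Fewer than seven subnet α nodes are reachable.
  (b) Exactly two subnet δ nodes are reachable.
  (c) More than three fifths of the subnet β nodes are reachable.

3

(a) subnet α: |A| = 9, |A ∩ B| = 6; needs |A ∩ B| < 7 — true.
(b) subnet δ: |A| = 5, |A ∩ B| = 2; needs |A ∩ B| = 2 — true.
(c) subnet β: |A| = 6, |A ∩ B| = 4; needs |A ∩ B| / |A| > 3/5 — true.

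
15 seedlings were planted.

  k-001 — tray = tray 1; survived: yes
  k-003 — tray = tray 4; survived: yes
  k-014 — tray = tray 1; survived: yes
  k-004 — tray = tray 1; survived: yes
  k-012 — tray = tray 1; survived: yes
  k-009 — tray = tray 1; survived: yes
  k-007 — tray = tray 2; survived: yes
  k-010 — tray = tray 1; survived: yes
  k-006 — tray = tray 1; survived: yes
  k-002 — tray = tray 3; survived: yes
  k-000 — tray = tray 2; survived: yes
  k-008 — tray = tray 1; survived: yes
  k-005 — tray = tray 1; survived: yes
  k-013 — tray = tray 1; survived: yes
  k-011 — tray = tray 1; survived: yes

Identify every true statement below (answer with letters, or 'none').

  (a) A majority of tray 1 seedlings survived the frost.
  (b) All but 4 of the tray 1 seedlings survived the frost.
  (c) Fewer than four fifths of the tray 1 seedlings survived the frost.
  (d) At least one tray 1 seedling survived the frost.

(a), (d)

|A| = 11, |A ∩ B| = 11, |A ∖ B| = 0.
(a) |A ∩ B| > |A ∖ B|: holds.
(b) |A ∖ B| = 4: fails.
(c) |A ∩ B| / |A| < 4/5: fails.
(d) A ∩ B ≠ ∅ (|A ∩ B| ≥ 1): holds.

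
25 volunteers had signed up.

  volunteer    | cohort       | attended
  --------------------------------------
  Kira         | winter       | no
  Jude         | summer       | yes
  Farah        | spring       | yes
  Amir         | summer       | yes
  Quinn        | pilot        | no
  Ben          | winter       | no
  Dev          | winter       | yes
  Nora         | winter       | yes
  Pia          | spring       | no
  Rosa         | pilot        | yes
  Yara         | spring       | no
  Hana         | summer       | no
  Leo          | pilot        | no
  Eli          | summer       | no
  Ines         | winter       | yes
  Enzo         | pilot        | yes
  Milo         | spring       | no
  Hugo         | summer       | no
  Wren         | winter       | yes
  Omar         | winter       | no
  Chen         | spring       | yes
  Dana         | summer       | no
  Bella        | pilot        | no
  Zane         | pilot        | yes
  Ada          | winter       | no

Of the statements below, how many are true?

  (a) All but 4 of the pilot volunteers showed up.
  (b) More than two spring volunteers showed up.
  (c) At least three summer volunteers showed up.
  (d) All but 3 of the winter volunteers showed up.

(a) pilot: |A| = 6, |A ∩ B| = 3; needs |A ∖ B| = 4 — false.
(b) spring: |A| = 5, |A ∩ B| = 2; needs |A ∩ B| > 2 — false.
(c) summer: |A| = 6, |A ∩ B| = 2; needs |A ∩ B| ≥ 3 — false.
(d) winter: |A| = 8, |A ∩ B| = 4; needs |A ∖ B| = 3 — false.

0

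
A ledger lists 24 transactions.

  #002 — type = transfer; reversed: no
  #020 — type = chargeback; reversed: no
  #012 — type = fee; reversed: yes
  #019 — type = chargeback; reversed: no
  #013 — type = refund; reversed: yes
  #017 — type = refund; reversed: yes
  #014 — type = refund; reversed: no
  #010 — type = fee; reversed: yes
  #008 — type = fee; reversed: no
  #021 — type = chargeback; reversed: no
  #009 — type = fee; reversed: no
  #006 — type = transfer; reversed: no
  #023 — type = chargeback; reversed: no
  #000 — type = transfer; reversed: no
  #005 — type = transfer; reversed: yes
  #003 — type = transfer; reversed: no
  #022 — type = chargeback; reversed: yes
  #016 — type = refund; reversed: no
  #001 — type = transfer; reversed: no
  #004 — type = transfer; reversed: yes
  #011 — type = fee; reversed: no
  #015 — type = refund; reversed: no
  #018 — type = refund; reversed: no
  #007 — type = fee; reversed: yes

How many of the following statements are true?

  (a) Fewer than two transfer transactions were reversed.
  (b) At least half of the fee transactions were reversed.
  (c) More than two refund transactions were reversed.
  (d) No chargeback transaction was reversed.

(a) transfer: |A| = 7, |A ∩ B| = 2; needs |A ∩ B| < 2 — false.
(b) fee: |A| = 6, |A ∩ B| = 3; needs |A ∩ B| ≥ |A ∖ B| — true.
(c) refund: |A| = 6, |A ∩ B| = 2; needs |A ∩ B| > 2 — false.
(d) chargeback: |A| = 5, |A ∩ B| = 1; needs A ∩ B = ∅ (|A ∩ B| = 0) — false.

1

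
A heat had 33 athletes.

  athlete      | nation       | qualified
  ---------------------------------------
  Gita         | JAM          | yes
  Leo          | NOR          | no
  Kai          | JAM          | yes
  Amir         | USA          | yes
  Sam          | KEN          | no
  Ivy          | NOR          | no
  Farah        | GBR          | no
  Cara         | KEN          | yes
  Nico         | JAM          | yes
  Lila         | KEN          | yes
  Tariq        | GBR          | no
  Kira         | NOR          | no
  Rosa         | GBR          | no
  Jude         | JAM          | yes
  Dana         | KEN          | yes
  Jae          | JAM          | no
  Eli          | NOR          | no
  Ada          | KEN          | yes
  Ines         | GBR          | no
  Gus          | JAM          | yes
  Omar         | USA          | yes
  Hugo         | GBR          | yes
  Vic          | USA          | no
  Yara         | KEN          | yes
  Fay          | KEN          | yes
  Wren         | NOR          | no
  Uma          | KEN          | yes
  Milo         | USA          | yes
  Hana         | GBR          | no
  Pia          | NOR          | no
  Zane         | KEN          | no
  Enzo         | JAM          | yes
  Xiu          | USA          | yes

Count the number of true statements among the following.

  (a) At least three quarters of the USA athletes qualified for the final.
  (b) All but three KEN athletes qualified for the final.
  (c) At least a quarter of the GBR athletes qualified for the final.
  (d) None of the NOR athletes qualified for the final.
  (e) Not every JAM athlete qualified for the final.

(a) USA: |A| = 5, |A ∩ B| = 4; needs |A ∩ B| / |A| ≥ 3/4 — true.
(b) KEN: |A| = 9, |A ∩ B| = 7; needs |A ∖ B| = 3 — false.
(c) GBR: |A| = 6, |A ∩ B| = 1; needs |A ∩ B| / |A| ≥ 1/4 — false.
(d) NOR: |A| = 6, |A ∩ B| = 0; needs A ∩ B = ∅ (|A ∩ B| = 0) — true.
(e) JAM: |A| = 7, |A ∩ B| = 6; needs A ⊄ B (|A ∖ B| ≥ 1) — true.

3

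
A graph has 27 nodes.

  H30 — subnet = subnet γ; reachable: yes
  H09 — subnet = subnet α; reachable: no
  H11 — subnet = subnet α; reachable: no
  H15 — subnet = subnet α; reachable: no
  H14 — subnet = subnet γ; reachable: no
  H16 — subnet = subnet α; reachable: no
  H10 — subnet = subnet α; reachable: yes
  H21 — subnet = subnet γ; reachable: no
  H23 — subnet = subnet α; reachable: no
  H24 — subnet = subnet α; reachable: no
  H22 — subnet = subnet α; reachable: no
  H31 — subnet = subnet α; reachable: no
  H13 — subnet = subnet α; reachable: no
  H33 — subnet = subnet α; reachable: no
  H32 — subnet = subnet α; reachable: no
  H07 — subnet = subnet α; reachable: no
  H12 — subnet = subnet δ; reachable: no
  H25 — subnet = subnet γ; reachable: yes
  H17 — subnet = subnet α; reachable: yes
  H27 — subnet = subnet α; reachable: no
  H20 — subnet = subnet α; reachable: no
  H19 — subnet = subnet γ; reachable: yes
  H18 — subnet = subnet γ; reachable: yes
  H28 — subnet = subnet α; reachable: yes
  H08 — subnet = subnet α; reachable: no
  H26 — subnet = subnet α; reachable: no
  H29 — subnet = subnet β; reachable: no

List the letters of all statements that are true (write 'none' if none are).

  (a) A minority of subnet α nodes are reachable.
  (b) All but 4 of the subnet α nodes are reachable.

(a)

|A| = 19, |A ∩ B| = 3, |A ∖ B| = 16.
(a) |A ∩ B| < |A ∖ B|: holds.
(b) |A ∖ B| = 4: fails.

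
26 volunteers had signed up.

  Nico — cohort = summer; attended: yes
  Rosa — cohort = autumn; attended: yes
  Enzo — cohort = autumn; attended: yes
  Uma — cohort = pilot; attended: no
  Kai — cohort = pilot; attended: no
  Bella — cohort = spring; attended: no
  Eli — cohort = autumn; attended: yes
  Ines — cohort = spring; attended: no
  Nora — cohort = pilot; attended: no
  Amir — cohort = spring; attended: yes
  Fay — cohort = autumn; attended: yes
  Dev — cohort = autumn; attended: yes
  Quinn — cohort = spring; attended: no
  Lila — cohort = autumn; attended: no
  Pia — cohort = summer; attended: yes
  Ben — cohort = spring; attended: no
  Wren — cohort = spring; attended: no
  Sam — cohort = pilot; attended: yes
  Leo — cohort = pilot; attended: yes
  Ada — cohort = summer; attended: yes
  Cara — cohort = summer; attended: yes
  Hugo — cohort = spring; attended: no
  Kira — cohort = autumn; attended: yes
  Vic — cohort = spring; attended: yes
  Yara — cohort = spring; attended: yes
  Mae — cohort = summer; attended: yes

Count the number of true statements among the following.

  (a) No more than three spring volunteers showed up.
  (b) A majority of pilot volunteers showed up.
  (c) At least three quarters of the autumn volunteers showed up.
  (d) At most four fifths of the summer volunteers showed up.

(a) spring: |A| = 9, |A ∩ B| = 3; needs |A ∩ B| ≤ 3 — true.
(b) pilot: |A| = 5, |A ∩ B| = 2; needs |A ∩ B| > |A ∖ B| — false.
(c) autumn: |A| = 7, |A ∩ B| = 6; needs |A ∩ B| / |A| ≥ 3/4 — true.
(d) summer: |A| = 5, |A ∩ B| = 5; needs |A ∩ B| / |A| ≤ 4/5 — false.

2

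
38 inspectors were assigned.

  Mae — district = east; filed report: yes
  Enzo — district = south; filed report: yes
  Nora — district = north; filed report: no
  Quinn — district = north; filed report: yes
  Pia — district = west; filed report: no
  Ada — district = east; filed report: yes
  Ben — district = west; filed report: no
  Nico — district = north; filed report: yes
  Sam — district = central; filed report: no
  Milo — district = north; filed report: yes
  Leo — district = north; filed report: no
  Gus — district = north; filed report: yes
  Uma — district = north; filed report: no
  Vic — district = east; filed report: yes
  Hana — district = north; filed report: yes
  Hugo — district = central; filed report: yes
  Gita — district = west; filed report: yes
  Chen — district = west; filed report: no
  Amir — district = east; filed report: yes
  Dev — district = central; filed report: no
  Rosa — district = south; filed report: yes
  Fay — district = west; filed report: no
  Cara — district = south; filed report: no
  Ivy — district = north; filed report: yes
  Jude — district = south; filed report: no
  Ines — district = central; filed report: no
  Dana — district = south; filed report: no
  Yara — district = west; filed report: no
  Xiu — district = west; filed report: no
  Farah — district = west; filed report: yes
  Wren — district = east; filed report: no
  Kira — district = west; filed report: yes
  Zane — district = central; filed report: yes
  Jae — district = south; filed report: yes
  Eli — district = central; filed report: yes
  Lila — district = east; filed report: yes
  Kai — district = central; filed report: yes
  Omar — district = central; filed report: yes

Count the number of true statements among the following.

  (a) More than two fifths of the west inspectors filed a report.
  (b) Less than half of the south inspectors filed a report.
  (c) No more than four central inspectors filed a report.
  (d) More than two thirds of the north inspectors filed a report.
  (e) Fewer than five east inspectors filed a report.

(a) west: |A| = 9, |A ∩ B| = 3; needs |A ∩ B| / |A| > 2/5 — false.
(b) south: |A| = 6, |A ∩ B| = 3; needs |A ∩ B| < |A ∖ B| — false.
(c) central: |A| = 8, |A ∩ B| = 5; needs |A ∩ B| ≤ 4 — false.
(d) north: |A| = 9, |A ∩ B| = 6; needs |A ∩ B| / |A| > 2/3 — false.
(e) east: |A| = 6, |A ∩ B| = 5; needs |A ∩ B| < 5 — false.

0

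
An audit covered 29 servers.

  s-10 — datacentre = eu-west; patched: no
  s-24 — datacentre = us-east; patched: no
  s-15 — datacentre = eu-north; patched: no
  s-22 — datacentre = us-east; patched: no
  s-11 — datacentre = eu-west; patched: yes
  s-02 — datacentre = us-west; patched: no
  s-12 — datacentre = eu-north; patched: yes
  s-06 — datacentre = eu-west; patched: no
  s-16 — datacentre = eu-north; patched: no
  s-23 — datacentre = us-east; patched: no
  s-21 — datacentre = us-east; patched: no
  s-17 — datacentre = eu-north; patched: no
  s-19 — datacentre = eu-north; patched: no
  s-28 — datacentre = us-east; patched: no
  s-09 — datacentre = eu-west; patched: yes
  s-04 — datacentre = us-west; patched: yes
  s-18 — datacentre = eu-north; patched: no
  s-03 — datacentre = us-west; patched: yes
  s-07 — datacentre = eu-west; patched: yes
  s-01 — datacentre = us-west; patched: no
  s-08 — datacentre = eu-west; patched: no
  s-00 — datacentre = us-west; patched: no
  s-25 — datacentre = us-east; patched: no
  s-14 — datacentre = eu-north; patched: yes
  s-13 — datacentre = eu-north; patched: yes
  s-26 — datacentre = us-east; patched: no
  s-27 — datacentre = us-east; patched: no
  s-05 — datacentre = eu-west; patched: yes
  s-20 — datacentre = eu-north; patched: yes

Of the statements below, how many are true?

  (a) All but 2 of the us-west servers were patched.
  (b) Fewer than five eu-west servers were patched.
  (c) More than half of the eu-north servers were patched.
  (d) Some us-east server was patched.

(a) us-west: |A| = 5, |A ∩ B| = 2; needs |A ∖ B| = 2 — false.
(b) eu-west: |A| = 7, |A ∩ B| = 4; needs |A ∩ B| < 5 — true.
(c) eu-north: |A| = 9, |A ∩ B| = 4; needs |A ∩ B| > |A ∖ B| — false.
(d) us-east: |A| = 8, |A ∩ B| = 0; needs A ∩ B ≠ ∅ (|A ∩ B| ≥ 1) — false.

1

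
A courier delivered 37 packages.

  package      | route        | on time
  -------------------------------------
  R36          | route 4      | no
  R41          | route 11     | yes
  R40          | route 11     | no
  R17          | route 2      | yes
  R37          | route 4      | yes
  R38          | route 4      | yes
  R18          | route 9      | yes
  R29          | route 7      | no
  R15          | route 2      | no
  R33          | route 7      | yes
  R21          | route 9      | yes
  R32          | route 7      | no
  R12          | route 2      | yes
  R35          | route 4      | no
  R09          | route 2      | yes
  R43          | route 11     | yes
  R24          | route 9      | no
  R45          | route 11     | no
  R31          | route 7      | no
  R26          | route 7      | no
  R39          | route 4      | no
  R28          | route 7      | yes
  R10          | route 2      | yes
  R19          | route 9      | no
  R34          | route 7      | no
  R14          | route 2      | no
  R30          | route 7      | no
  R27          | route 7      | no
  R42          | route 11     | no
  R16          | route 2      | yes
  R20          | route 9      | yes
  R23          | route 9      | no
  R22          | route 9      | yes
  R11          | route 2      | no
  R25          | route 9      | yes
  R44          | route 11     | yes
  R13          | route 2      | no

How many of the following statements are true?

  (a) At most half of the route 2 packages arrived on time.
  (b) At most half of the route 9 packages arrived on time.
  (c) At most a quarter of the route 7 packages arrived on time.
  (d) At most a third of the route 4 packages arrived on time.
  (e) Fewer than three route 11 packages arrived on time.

(a) route 2: |A| = 9, |A ∩ B| = 5; needs |A ∩ B| ≤ |A ∖ B| — false.
(b) route 9: |A| = 8, |A ∩ B| = 5; needs |A ∩ B| ≤ |A ∖ B| — false.
(c) route 7: |A| = 9, |A ∩ B| = 2; needs |A ∩ B| / |A| ≤ 1/4 — true.
(d) route 4: |A| = 5, |A ∩ B| = 2; needs |A ∩ B| / |A| ≤ 1/3 — false.
(e) route 11: |A| = 6, |A ∩ B| = 3; needs |A ∩ B| < 3 — false.

1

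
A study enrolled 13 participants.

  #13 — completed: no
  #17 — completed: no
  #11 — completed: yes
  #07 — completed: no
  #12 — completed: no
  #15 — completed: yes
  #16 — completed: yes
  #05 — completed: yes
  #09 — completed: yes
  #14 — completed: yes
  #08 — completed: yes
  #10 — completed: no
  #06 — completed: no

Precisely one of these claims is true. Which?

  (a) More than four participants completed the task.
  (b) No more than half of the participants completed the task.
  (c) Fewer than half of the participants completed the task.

(a)

|A| = 13, |A ∩ B| = 7, |A ∖ B| = 6.
(a) requires |A ∩ B| > 4: true.
(b) requires |A ∩ B| ≤ |A ∖ B|: false.
(c) requires |A ∩ B| < |A ∖ B|: false.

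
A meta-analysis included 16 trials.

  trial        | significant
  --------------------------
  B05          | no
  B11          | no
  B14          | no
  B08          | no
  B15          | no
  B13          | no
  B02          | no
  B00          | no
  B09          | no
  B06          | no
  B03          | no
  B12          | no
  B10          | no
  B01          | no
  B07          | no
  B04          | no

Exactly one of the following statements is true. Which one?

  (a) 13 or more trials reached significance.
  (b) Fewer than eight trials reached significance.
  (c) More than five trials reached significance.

|A| = 16, |A ∩ B| = 0, |A ∖ B| = 16.
(a) requires |A ∩ B| ≥ 13: false.
(b) requires |A ∩ B| < 8: true.
(c) requires |A ∩ B| > 5: false.

(b)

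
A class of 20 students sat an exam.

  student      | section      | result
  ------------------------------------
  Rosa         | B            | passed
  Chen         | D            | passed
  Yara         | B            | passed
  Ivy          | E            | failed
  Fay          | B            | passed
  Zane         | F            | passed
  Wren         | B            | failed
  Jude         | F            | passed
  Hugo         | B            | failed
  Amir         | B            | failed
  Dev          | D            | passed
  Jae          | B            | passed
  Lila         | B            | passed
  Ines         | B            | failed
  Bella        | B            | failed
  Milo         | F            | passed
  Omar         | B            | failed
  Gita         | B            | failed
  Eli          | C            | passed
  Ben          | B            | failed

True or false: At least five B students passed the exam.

The determiner here denotes the relation: |A ∩ B| ≥ 5.
A (the restrictor) = {Rosa, Yara, Fay, Wren, Hugo, Amir, Jae, Lila, Ines, Bella, Omar, Gita, Ben}, |A| = 13.
A ∩ B = {Rosa, Yara, Fay, Jae, Lila}, so |A ∩ B| = 5.
|A ∩ B| = 5, so the statement is true.

True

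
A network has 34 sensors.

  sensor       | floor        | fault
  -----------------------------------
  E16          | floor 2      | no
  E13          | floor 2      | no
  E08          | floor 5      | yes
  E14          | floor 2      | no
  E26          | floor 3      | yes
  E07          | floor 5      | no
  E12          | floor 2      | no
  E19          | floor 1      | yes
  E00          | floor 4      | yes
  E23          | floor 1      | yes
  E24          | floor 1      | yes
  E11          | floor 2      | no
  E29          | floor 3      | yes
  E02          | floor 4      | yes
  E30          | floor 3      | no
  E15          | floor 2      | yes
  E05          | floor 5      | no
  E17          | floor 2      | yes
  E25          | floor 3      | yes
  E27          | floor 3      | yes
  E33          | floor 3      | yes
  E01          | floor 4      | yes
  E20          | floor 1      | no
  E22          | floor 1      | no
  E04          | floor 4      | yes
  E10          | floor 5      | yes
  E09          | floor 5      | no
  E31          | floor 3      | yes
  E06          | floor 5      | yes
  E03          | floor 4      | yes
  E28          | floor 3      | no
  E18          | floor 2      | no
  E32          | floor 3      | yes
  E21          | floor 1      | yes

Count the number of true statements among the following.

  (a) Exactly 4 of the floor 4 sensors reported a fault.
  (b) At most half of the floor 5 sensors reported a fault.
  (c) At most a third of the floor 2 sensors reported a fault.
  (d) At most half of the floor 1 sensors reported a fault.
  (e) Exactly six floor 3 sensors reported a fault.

2

(a) floor 4: |A| = 5, |A ∩ B| = 5; needs |A ∩ B| = 4 — false.
(b) floor 5: |A| = 6, |A ∩ B| = 3; needs |A ∩ B| ≤ |A ∖ B| — true.
(c) floor 2: |A| = 8, |A ∩ B| = 2; needs |A ∩ B| / |A| ≤ 1/3 — true.
(d) floor 1: |A| = 6, |A ∩ B| = 4; needs |A ∩ B| ≤ |A ∖ B| — false.
(e) floor 3: |A| = 9, |A ∩ B| = 7; needs |A ∩ B| = 6 — false.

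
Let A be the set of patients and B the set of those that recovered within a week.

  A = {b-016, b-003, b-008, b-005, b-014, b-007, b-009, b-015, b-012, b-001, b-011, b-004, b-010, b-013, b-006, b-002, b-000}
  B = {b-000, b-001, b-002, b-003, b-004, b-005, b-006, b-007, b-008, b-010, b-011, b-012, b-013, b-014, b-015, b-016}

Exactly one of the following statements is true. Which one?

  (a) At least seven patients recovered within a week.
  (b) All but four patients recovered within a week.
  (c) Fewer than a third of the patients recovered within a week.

(a)

|A| = 17, |A ∩ B| = 16, |A ∖ B| = 1.
(a) requires |A ∩ B| ≥ 7: true.
(b) requires |A ∖ B| = 4: false.
(c) requires |A ∩ B| / |A| < 1/3: false.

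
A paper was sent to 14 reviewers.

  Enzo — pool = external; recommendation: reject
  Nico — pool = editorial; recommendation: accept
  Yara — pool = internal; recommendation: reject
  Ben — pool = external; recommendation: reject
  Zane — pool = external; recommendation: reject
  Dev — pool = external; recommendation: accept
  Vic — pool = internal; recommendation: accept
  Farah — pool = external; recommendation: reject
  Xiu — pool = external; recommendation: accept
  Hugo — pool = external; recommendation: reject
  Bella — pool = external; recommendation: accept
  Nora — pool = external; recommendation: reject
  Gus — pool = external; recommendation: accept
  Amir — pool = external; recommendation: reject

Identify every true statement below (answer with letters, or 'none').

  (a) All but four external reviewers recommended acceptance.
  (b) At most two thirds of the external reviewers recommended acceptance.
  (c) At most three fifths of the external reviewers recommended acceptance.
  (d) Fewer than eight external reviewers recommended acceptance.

(b), (c), (d)

|A| = 11, |A ∩ B| = 4, |A ∖ B| = 7.
(a) |A ∖ B| = 4: fails.
(b) |A ∩ B| / |A| ≤ 2/3: holds.
(c) |A ∩ B| / |A| ≤ 3/5: holds.
(d) |A ∩ B| < 8: holds.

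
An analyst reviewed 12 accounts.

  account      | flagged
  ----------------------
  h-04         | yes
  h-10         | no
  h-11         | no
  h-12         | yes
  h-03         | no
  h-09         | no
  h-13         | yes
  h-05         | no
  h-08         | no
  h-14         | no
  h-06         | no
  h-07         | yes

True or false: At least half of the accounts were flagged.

False

The determiner here denotes the relation: |A ∩ B| ≥ |A ∖ B|.
A (the restrictor) = {h-04, h-10, h-11, h-12, h-03, h-09, h-13, h-05, h-08, h-14, h-06, h-07}, |A| = 12.
A ∩ B = {h-04, h-12, h-13, h-07}, so |A ∩ B| = 4.
A ∖ B = {h-10, h-11, h-03, h-09, h-05, h-08, h-14, h-06}, so |A ∖ B| = 8.
4 < 8, so the statement is false.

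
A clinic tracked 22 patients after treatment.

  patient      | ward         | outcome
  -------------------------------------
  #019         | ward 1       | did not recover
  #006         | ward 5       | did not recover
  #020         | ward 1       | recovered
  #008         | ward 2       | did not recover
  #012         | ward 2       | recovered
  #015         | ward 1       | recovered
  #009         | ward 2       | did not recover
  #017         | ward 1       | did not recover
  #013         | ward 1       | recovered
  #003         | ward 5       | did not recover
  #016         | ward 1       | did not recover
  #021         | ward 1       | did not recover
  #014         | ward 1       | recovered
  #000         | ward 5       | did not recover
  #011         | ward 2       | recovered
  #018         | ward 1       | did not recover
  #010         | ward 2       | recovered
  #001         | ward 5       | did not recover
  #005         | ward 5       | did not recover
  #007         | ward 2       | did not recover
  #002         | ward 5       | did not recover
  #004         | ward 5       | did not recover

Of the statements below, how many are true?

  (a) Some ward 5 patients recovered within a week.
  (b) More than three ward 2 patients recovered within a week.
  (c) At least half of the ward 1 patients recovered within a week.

(a) ward 5: |A| = 7, |A ∩ B| = 0; needs A ∩ B ≠ ∅ (|A ∩ B| ≥ 1) — false.
(b) ward 2: |A| = 6, |A ∩ B| = 3; needs |A ∩ B| > 3 — false.
(c) ward 1: |A| = 9, |A ∩ B| = 4; needs |A ∩ B| ≥ |A ∖ B| — false.

0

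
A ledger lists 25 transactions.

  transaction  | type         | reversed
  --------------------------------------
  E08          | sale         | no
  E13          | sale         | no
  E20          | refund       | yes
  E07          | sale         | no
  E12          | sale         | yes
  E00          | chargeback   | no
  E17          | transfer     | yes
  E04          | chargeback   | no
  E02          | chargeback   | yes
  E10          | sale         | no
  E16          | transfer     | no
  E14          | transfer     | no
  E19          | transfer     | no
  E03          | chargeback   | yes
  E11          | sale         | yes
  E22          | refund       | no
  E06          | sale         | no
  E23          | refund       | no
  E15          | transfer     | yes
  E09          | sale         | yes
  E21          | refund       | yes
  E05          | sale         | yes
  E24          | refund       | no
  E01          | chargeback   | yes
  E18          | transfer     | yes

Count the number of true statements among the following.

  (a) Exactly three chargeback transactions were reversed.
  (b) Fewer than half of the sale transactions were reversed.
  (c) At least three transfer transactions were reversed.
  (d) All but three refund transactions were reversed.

4

(a) chargeback: |A| = 5, |A ∩ B| = 3; needs |A ∩ B| = 3 — true.
(b) sale: |A| = 9, |A ∩ B| = 4; needs |A ∩ B| < |A ∖ B| — true.
(c) transfer: |A| = 6, |A ∩ B| = 3; needs |A ∩ B| ≥ 3 — true.
(d) refund: |A| = 5, |A ∩ B| = 2; needs |A ∖ B| = 3 — true.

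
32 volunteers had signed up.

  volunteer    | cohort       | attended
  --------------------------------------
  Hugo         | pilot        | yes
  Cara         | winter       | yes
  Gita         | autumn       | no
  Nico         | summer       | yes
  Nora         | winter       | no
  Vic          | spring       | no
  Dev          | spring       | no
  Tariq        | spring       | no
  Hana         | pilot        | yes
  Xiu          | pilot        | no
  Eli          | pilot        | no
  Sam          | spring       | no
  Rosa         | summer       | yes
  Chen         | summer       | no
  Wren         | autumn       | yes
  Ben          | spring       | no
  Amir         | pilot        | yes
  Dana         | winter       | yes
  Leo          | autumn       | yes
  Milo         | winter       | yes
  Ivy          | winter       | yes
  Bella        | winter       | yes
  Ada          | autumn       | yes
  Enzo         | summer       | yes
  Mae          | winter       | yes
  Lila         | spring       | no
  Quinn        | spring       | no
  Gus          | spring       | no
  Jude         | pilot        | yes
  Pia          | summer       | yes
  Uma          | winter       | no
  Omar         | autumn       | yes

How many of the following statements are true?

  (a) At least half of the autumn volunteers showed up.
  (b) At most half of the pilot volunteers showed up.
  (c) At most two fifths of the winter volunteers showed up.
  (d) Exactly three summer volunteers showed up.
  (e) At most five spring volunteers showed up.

2

(a) autumn: |A| = 5, |A ∩ B| = 4; needs |A ∩ B| ≥ |A ∖ B| — true.
(b) pilot: |A| = 6, |A ∩ B| = 4; needs |A ∩ B| ≤ |A ∖ B| — false.
(c) winter: |A| = 8, |A ∩ B| = 6; needs |A ∩ B| / |A| ≤ 2/5 — false.
(d) summer: |A| = 5, |A ∩ B| = 4; needs |A ∩ B| = 3 — false.
(e) spring: |A| = 8, |A ∩ B| = 0; needs |A ∩ B| ≤ 5 — true.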